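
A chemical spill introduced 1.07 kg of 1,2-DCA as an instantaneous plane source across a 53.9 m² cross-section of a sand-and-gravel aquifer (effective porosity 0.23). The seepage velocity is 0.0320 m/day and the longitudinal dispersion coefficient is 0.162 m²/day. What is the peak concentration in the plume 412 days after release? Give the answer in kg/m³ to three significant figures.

The peak of an instantaneous 1D plume sits at x = vt; there the Gaussian factor is 1 and C_max = M/(n_e·A·√(4πDt)), where n_e·A is the pore area the mass is dissolved in.
√(4πDt) = √(4π × 0.162 × 412) = 28.96 m, so C_max = 1.07/(0.23 × 53.9 × 28.96) = 0.00298 kg/m³.

0.00298 kg/m³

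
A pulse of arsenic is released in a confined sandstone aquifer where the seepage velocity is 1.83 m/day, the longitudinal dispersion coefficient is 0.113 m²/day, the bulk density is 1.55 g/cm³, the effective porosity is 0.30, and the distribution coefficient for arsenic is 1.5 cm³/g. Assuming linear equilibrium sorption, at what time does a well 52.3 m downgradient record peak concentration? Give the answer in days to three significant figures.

250 days

Retardation factor R = 1 + ρ_b·K_d/n = 1 + 1.55 × 1.5/0.30 = 8.750.
Sorption retards both mechanisms: v_R = v/R = 0.2091 m/day, D_R = D/R = 0.01291 m²/day.
Peak time from v_R²t² + 2D_R t − x² = 0: t = (√(D_R² + v_R²x²) − D_R)/v_R².
√(D_R² + v_R²x²) = √(0.01291² + 0.2091² × 52.3²) = 10.94; v_R² = 0.04372.
t = (10.94 − 0.01291)/0.04372 = 250 days.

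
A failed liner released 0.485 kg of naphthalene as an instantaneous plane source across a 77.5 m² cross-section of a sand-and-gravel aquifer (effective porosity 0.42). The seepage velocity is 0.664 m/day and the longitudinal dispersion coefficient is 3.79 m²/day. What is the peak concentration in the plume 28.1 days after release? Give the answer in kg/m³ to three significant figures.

0.000407 kg/m³

The peak of an instantaneous 1D plume sits at x = vt; there the Gaussian factor is 1 and C_max = M/(n_e·A·√(4πDt)), where n_e·A is the pore area the mass is dissolved in.
√(4πDt) = √(4π × 3.79 × 28.1) = 36.58 m, so C_max = 0.485/(0.42 × 77.5 × 36.58) = 0.000407 kg/m³.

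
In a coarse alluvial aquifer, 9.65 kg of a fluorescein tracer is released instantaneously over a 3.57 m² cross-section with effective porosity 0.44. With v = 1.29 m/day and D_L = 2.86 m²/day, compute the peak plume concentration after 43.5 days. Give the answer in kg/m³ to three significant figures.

The peak of an instantaneous 1D plume sits at x = vt; there the Gaussian factor is 1 and C_max = M/(n_e·A·√(4πDt)), where n_e·A is the pore area the mass is dissolved in.
√(4πDt) = √(4π × 2.86 × 43.5) = 39.54 m, so C_max = 9.65/(0.44 × 3.57 × 39.54) = 0.155 kg/m³.

0.155 kg/m³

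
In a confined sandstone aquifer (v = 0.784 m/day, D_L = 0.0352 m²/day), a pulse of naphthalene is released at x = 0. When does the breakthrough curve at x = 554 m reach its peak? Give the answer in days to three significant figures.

For the 1D instantaneous-source solution, setting ∂C/∂t = 0 at fixed x gives v²t² + 2Dt − x² = 0, so t = (√(D² + v²x²) − D)/v².
√(D² + v²x²) = √(0.0352² + 0.784² × 554²) = 434.3; v² = 0.614656.
t = (434.3 − 0.0352)/0.614656 = 707 days (vs. the pure-advection estimate x/v = 707 d).

707 days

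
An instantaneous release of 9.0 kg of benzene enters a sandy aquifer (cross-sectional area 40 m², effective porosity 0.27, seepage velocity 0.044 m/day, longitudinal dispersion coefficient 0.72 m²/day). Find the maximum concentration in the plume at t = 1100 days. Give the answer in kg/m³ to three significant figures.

0.00835 kg/m³

The peak of an instantaneous 1D plume sits at x = vt; there the Gaussian factor is 1 and C_max = M/(n_e·A·√(4πDt)), where n_e·A is the pore area the mass is dissolved in.
√(4πDt) = √(4π × 0.72 × 1100) = 99.76 m, so C_max = 9.0/(0.27 × 40 × 99.76) = 0.00835 kg/m³.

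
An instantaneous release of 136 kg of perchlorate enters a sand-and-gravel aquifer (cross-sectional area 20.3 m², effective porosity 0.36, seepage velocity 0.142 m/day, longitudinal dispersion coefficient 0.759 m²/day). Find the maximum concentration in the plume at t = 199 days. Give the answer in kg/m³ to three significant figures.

0.427 kg/m³

The peak of an instantaneous 1D plume sits at x = vt; there the Gaussian factor is 1 and C_max = M/(n_e·A·√(4πDt)), where n_e·A is the pore area the mass is dissolved in.
√(4πDt) = √(4π × 0.759 × 199) = 43.57 m, so C_max = 136/(0.36 × 20.3 × 43.57) = 0.427 kg/m³.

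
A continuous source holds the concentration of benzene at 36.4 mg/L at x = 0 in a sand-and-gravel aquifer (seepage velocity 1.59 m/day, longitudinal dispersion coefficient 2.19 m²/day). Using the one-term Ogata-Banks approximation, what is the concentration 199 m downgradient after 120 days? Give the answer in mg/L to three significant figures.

For a continuous step input, C/C₀ ≈ ½·erfc((x−vt)/(2√(Dt))).
vt = 1.59 × 120 = 190.8 m and 2√(Dt) = 2√(2.19 × 120) = 32.42 m.
Argument (x−vt)/(2√(Dt)) = (199 − 190.8)/32.42 = 0.2529; ½·erfc(0.2529) = 0.3603.
C = 36.4 × 0.3603 = 13.1 mg/L.

13.1 mg/L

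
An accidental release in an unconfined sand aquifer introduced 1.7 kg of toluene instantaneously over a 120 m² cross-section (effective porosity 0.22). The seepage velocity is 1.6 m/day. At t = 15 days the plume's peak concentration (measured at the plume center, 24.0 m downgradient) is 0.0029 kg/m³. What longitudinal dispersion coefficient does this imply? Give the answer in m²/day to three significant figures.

At the plume center C_max = M/(n_e·A·√(4πDt)), so D = M²/(4πt·(n_e·A·C_max)²).
n_e·A·C_max = 0.22 × 120 × 0.0029 = 0.07656 kg/m.
D = 1.7²/(4π × 15 × 0.07656²) = 2.62 m²/day.

2.62 m²/day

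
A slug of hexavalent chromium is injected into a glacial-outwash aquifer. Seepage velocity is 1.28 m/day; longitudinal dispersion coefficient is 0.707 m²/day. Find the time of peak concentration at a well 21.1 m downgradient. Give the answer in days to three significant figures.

For the 1D instantaneous-source solution, setting ∂C/∂t = 0 at fixed x gives v²t² + 2Dt − x² = 0, so t = (√(D² + v²x²) − D)/v².
√(D² + v²x²) = √(0.707² + 1.28² × 21.1²) = 27.02; v² = 1.6384.
t = (27.02 − 0.707)/1.6384 = 16.1 days (vs. the pure-advection estimate x/v = 16.5 d).

16.1 days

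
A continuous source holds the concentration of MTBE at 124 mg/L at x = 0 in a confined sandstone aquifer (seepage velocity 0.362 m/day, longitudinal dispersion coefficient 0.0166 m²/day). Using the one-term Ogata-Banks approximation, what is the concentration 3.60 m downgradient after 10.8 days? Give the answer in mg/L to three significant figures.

For a continuous step input, C/C₀ ≈ ½·erfc((x−vt)/(2√(Dt))).
vt = 0.362 × 10.8 = 3.9096 m and 2√(Dt) = 2√(0.0166 × 10.8) = 0.8468 m.
Argument (x−vt)/(2√(Dt)) = (3.60 − 3.9096)/0.8468 = -0.3656; ½·erfc(-0.3656) = 0.6974.
C = 124 × 0.6974 = 86.5 mg/L.

86.5 mg/L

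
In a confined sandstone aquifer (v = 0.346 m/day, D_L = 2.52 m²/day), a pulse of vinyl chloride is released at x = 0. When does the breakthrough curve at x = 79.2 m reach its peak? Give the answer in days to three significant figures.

For the 1D instantaneous-source solution, setting ∂C/∂t = 0 at fixed x gives v²t² + 2Dt − x² = 0, so t = (√(D² + v²x²) − D)/v².
√(D² + v²x²) = √(2.52² + 0.346² × 79.2²) = 27.52; v² = 0.119716.
t = (27.52 − 2.52)/0.119716 = 209 days (vs. the pure-advection estimate x/v = 229 d).

209 days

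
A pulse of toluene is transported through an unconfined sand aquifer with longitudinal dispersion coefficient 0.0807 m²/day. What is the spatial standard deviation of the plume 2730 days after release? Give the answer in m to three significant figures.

Dispersive spreading gives a Gaussian with σ² = 2Dt; advection only shifts the center.
σ = √(2 × 0.0807 × 2730) = 21.0 m.

21.0 m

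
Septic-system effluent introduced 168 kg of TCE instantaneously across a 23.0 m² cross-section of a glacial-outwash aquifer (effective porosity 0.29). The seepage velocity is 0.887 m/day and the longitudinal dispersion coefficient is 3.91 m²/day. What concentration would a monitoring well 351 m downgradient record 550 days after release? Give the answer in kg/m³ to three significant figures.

For an instantaneous plane source, C(x,t) = M/(n_e·A·√(4πDt)) · exp(−(x−vt)²/(4Dt)), with n_e·A the pore (flow) area.
Plume center vt = 0.887 × 550 = 487.85 m, so the well at 351 m is 136.85 m upgradient of the peak.
√(4πDt) = 164.4 m, giving peak height M/(n_e·A·√(4πDt)) = 168/(0.29 × 23.0 × 164.4) = 0.1532 kg/m³.
(x−vt)²/(4Dt) = (-136.85)²/(4 × 3.91 × 550) = 2.177; exp(−2.177) = 0.1134.
C = 0.1532 × 0.1134 = 0.0174 kg/m³.

0.0174 kg/m³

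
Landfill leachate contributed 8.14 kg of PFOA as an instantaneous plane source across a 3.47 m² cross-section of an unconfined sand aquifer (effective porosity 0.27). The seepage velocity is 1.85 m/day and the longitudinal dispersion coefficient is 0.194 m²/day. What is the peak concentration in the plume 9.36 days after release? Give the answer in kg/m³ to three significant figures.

1.82 kg/m³

The peak of an instantaneous 1D plume sits at x = vt; there the Gaussian factor is 1 and C_max = M/(n_e·A·√(4πDt)), where n_e·A is the pore area the mass is dissolved in.
√(4πDt) = √(4π × 0.194 × 9.36) = 4.777 m, so C_max = 8.14/(0.27 × 3.47 × 4.777) = 1.82 kg/m³.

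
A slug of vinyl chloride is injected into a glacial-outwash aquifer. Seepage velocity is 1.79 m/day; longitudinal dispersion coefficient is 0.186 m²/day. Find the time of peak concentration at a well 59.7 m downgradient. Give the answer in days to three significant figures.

For the 1D instantaneous-source solution, setting ∂C/∂t = 0 at fixed x gives v²t² + 2Dt − x² = 0, so t = (√(D² + v²x²) − D)/v².
√(D² + v²x²) = √(0.186² + 1.79² × 59.7²) = 106.9; v² = 3.2041.
t = (106.9 − 0.186)/3.2041 = 33.3 days (vs. the pure-advection estimate x/v = 33.4 d).

33.3 days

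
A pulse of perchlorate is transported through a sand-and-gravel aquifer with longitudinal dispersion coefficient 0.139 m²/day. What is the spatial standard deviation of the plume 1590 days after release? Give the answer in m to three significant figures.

Dispersive spreading gives a Gaussian with σ² = 2Dt; advection only shifts the center.
σ = √(2 × 0.139 × 1590) = 21.0 m.

21.0 m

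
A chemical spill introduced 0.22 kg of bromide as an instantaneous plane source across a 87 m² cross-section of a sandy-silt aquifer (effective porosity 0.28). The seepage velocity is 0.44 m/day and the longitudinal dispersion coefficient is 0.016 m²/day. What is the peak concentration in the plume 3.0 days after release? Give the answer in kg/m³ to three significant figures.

0.0116 kg/m³

The peak of an instantaneous 1D plume sits at x = vt; there the Gaussian factor is 1 and C_max = M/(n_e·A·√(4πDt)), where n_e·A is the pore area the mass is dissolved in.
√(4πDt) = √(4π × 0.016 × 3.0) = 0.7767 m, so C_max = 0.22/(0.28 × 87 × 0.7767) = 0.0116 kg/m³.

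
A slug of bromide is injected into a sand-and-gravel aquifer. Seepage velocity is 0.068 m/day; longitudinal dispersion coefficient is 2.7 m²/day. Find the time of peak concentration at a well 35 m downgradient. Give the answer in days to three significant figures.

For the 1D instantaneous-source solution, setting ∂C/∂t = 0 at fixed x gives v²t² + 2Dt − x² = 0, so t = (√(D² + v²x²) − D)/v².
√(D² + v²x²) = √(2.7² + 0.068² × 35²) = 3.599; v² = 0.004624.
t = (3.599 − 2.7)/0.004624 = 194 days (vs. the pure-advection estimate x/v = 515 d).

194 days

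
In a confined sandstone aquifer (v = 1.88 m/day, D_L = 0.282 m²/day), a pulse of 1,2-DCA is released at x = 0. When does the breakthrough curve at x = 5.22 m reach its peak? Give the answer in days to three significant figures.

For the 1D instantaneous-source solution, setting ∂C/∂t = 0 at fixed x gives v²t² + 2Dt − x² = 0, so t = (√(D² + v²x²) − D)/v².
√(D² + v²x²) = √(0.282² + 1.88² × 5.22²) = 9.818; v² = 3.5344.
t = (9.818 − 0.282)/3.5344 = 2.70 days (vs. the pure-advection estimate x/v = 2.78 d).

2.70 days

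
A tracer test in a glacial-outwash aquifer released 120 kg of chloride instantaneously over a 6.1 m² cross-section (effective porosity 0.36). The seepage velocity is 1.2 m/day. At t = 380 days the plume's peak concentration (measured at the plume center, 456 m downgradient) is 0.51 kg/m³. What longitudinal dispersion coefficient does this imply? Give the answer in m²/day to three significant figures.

2.40 m²/day

At the plume center C_max = M/(n_e·A·√(4πDt)), so D = M²/(4πt·(n_e·A·C_max)²).
n_e·A·C_max = 0.36 × 6.1 × 0.51 = 1.120 kg/m.
D = 120²/(4π × 380 × 1.120²) = 2.40 m²/day.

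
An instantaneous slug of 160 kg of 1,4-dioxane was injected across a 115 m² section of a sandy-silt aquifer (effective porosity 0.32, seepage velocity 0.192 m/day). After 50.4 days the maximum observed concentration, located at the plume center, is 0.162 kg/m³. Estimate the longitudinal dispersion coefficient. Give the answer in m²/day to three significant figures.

1.14 m²/day

At the plume center C_max = M/(n_e·A·√(4πDt)), so D = M²/(4πt·(n_e·A·C_max)²).
n_e·A·C_max = 0.32 × 115 × 0.162 = 5.962 kg/m.
D = 160²/(4π × 50.4 × 5.962²) = 1.14 m²/day.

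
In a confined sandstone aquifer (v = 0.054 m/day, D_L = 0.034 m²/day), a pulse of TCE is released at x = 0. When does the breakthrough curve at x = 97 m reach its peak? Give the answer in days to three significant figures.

For the 1D instantaneous-source solution, setting ∂C/∂t = 0 at fixed x gives v²t² + 2Dt − x² = 0, so t = (√(D² + v²x²) − D)/v².
√(D² + v²x²) = √(0.034² + 0.054² × 97²) = 5.238; v² = 0.002916.
t = (5.238 − 0.034)/0.002916 = 1780 days (vs. the pure-advection estimate x/v = 1800 d).

1780 days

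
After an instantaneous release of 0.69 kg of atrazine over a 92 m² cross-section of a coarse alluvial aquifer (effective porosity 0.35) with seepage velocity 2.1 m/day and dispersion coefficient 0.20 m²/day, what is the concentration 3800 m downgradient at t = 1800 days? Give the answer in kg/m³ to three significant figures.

For an instantaneous plane source, C(x,t) = M/(n_e·A·√(4πDt)) · exp(−(x−vt)²/(4Dt)), with n_e·A the pore (flow) area.
Plume center vt = 2.1 × 1800 = 3780 m, so the well at 3800 m is 20 m downgradient of the peak.
√(4πDt) = 67.26 m, giving peak height M/(n_e·A·√(4πDt)) = 0.69/(0.35 × 92 × 67.26) = 0.0003186 kg/m³.
(x−vt)²/(4Dt) = (20)²/(4 × 0.20 × 1800) = 0.2778; exp(−0.2778) = 0.7574.
C = 0.0003186 × 0.7574 = 0.000241 kg/m³.

0.000241 kg/m³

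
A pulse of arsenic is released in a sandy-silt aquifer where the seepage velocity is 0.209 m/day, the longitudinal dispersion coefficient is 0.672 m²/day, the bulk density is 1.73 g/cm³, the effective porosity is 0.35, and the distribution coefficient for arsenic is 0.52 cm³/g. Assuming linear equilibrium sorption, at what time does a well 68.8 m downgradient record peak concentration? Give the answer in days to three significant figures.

Retardation factor R = 1 + ρ_b·K_d/n = 1 + 1.73 × 0.52/0.35 = 3.570.
Sorption retards both mechanisms: v_R = v/R = 0.05854 m/day, D_R = D/R = 0.1882 m²/day.
Peak time from v_R²t² + 2D_R t − x² = 0: t = (√(D_R² + v_R²x²) − D_R)/v_R².
√(D_R² + v_R²x²) = √(0.1882² + 0.05854² × 68.8²) = 4.032; v_R² = 0.003427.
t = (4.032 − 0.1882)/0.003427 = 1120 days.

1120 days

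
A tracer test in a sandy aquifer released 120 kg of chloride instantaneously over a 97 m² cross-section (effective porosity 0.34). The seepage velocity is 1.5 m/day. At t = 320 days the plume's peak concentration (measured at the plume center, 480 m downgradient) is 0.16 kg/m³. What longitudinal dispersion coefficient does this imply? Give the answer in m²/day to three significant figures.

0.129 m²/day

At the plume center C_max = M/(n_e·A·√(4πDt)), so D = M²/(4πt·(n_e·A·C_max)²).
n_e·A·C_max = 0.34 × 97 × 0.16 = 5.277 kg/m.
D = 120²/(4π × 320 × 5.277²) = 0.129 m²/day.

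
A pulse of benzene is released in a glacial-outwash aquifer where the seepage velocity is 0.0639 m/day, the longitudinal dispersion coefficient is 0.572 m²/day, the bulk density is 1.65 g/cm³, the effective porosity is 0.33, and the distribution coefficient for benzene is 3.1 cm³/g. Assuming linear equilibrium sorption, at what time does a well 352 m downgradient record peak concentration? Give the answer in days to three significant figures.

Retardation factor R = 1 + ρ_b·K_d/n = 1 + 1.65 × 3.1/0.33 = 16.50.
Sorption retards both mechanisms: v_R = v/R = 0.003873 m/day, D_R = D/R = 0.03467 m²/day.
Peak time from v_R²t² + 2D_R t − x² = 0: t = (√(D_R² + v_R²x²) − D_R)/v_R².
√(D_R² + v_R²x²) = √(0.03467² + 0.003873² × 352²) = 1.364; v_R² = 1.500e-05.
t = (1.364 − 0.03467)/1.500e-05 = 88600 days.

88600 days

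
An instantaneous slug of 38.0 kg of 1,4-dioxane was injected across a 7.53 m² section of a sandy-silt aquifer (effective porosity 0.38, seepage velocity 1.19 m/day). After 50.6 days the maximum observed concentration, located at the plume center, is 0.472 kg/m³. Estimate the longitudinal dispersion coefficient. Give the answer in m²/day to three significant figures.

At the plume center C_max = M/(n_e·A·√(4πDt)), so D = M²/(4πt·(n_e·A·C_max)²).
n_e·A·C_max = 0.38 × 7.53 × 0.472 = 1.351 kg/m.
D = 38.0²/(4π × 50.6 × 1.351²) = 1.24 m²/day.

1.24 m²/day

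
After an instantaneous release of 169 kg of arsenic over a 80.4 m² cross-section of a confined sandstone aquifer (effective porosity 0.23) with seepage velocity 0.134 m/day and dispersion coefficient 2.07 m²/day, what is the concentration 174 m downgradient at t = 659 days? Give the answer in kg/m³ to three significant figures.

0.0182 kg/m³

For an instantaneous plane source, C(x,t) = M/(n_e·A·√(4πDt)) · exp(−(x−vt)²/(4Dt)), with n_e·A the pore (flow) area.
Plume center vt = 0.134 × 659 = 88.306 m, so the well at 174 m is 85.694 m downgradient of the peak.
√(4πDt) = 130.9 m, giving peak height M/(n_e·A·√(4πDt)) = 169/(0.23 × 80.4 × 130.9) = 0.06982 kg/m³.
(x−vt)²/(4Dt) = (85.694)²/(4 × 2.07 × 659) = 1.346; exp(−1.346) = 0.2603.
C = 0.06982 × 0.2603 = 0.0182 kg/m³.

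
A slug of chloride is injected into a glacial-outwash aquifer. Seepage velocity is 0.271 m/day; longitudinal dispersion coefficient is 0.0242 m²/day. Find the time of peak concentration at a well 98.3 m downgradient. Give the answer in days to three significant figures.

362 days

For the 1D instantaneous-source solution, setting ∂C/∂t = 0 at fixed x gives v²t² + 2Dt − x² = 0, so t = (√(D² + v²x²) − D)/v².
√(D² + v²x²) = √(0.0242² + 0.271² × 98.3²) = 26.64; v² = 0.073441.
t = (26.64 − 0.0242)/0.073441 = 362 days (vs. the pure-advection estimate x/v = 363 d).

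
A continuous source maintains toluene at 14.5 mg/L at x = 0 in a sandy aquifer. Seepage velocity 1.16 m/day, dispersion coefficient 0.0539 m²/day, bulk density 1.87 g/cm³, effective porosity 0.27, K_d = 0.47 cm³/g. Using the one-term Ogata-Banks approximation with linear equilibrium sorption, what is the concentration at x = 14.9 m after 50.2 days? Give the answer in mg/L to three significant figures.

Retardation factor R = 1 + ρ_b·K_d/n = 1 + 1.87 × 0.47/0.27 = 4.255.
Sorption retards both mechanisms: v_R = v/R = 0.2726 m/day, D_R = D/R = 0.01267 m²/day.
v_R·t = 0.2726 × 50.2 = 13.68452 m; 2√(D_R t) = 1.595 m; argument = (14.9 − 13.68452)/1.595 = 0.7621.
C = C₀ × ½·erfc(0.7621) = 14.5 × 0.1406 = 2.04 mg/L.

2.04 mg/L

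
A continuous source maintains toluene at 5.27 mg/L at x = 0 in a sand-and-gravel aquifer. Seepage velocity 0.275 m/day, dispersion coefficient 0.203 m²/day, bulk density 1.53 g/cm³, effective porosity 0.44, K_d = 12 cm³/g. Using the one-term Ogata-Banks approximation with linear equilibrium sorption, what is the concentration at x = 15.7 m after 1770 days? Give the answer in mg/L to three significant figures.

0.773 mg/L

Retardation factor R = 1 + ρ_b·K_d/n = 1 + 1.53 × 12/0.44 = 42.73.
Sorption retards both mechanisms: v_R = v/R = 0.006436 m/day, D_R = D/R = 0.004751 m²/day.
v_R·t = 0.006436 × 1770 = 11.39172 m; 2√(D_R t) = 5.800 m; argument = (15.7 − 11.39172)/5.800 = 0.7428.
C = C₀ × ½·erfc(0.7428) = 5.27 × 0.1467 = 0.773 mg/L.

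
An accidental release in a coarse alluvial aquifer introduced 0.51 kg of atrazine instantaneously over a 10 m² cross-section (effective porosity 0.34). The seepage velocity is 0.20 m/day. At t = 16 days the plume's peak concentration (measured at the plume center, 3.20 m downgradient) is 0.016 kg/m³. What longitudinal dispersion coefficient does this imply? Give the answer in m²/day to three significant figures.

0.437 m²/day

At the plume center C_max = M/(n_e·A·√(4πDt)), so D = M²/(4πt·(n_e·A·C_max)²).
n_e·A·C_max = 0.34 × 10 × 0.016 = 0.05440 kg/m.
D = 0.51²/(4π × 16 × 0.05440²) = 0.437 m²/day.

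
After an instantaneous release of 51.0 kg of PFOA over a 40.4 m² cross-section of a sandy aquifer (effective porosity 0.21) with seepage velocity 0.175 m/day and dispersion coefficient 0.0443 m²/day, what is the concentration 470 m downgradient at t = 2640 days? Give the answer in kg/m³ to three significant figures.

0.137 kg/m³

For an instantaneous plane source, C(x,t) = M/(n_e·A·√(4πDt)) · exp(−(x−vt)²/(4Dt)), with n_e·A the pore (flow) area.
Plume center vt = 0.175 × 2640 = 462 m, so the well at 470 m is 8 m downgradient of the peak.
√(4πDt) = 38.34 m, giving peak height M/(n_e·A·√(4πDt)) = 51.0/(0.21 × 40.4 × 38.34) = 0.1568 kg/m³.
(x−vt)²/(4Dt) = (8)²/(4 × 0.0443 × 2640) = 0.1368; exp(−0.1368) = 0.8721.
C = 0.1568 × 0.8721 = 0.137 kg/m³.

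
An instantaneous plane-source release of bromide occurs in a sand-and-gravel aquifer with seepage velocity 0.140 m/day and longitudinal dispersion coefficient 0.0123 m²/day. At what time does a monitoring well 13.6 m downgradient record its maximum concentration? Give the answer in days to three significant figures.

96.5 days

For the 1D instantaneous-source solution, setting ∂C/∂t = 0 at fixed x gives v²t² + 2Dt − x² = 0, so t = (√(D² + v²x²) − D)/v².
√(D² + v²x²) = √(0.0123² + 0.140² × 13.6²) = 1.904; v² = 0.0196.
t = (1.904 − 0.0123)/0.0196 = 96.5 days (vs. the pure-advection estimate x/v = 97.1 d).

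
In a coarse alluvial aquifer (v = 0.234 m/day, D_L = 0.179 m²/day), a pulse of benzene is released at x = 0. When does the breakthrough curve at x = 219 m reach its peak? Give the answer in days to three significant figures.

For the 1D instantaneous-source solution, setting ∂C/∂t = 0 at fixed x gives v²t² + 2Dt − x² = 0, so t = (√(D² + v²x²) − D)/v².
√(D² + v²x²) = √(0.179² + 0.234² × 219²) = 51.25; v² = 0.054756.
t = (51.25 − 0.179)/0.054756 = 933 days (vs. the pure-advection estimate x/v = 936 d).

933 days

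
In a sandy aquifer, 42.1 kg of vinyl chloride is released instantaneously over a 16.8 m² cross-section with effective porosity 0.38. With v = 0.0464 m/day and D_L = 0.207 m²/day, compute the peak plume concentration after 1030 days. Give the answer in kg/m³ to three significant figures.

0.127 kg/m³

The peak of an instantaneous 1D plume sits at x = vt; there the Gaussian factor is 1 and C_max = M/(n_e·A·√(4πDt)), where n_e·A is the pore area the mass is dissolved in.
√(4πDt) = √(4π × 0.207 × 1030) = 51.76 m, so C_max = 42.1/(0.38 × 16.8 × 51.76) = 0.127 kg/m³.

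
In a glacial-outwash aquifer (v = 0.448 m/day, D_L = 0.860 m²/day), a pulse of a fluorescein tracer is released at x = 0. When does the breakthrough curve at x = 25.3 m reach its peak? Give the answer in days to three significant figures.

52.4 days

For the 1D instantaneous-source solution, setting ∂C/∂t = 0 at fixed x gives v²t² + 2Dt − x² = 0, so t = (√(D² + v²x²) − D)/v².
√(D² + v²x²) = √(0.860² + 0.448² × 25.3²) = 11.37; v² = 0.200704.
t = (11.37 − 0.860)/0.200704 = 52.4 days (vs. the pure-advection estimate x/v = 56.5 d).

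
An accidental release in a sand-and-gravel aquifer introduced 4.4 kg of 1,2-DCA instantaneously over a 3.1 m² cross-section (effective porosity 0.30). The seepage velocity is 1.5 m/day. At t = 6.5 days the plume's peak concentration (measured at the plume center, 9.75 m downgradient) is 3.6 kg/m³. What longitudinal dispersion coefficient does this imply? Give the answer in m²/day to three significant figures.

0.0211 m²/day

At the plume center C_max = M/(n_e·A·√(4πDt)), so D = M²/(4πt·(n_e·A·C_max)²).
n_e·A·C_max = 0.30 × 3.1 × 3.6 = 3.348 kg/m.
D = 4.4²/(4π × 6.5 × 3.348²) = 0.0211 m²/day.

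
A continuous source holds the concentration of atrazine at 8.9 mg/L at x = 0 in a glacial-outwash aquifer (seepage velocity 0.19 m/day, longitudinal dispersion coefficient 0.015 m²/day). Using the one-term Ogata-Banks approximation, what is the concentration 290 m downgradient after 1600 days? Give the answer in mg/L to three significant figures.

For a continuous step input, C/C₀ ≈ ½·erfc((x−vt)/(2√(Dt))).
vt = 0.19 × 1600 = 304 m and 2√(Dt) = 2√(0.015 × 1600) = 9.798 m.
Argument (x−vt)/(2√(Dt)) = (290 − 304)/9.798 = -1.429; ½·erfc(-1.429) = 0.9784.
C = 8.9 × 0.9784 = 8.71 mg/L.

8.71 mg/L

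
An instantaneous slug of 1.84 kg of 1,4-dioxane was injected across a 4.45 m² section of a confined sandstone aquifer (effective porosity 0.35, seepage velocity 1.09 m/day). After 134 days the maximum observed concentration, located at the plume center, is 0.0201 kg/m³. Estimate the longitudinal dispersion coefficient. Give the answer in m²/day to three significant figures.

2.05 m²/day

At the plume center C_max = M/(n_e·A·√(4πDt)), so D = M²/(4πt·(n_e·A·C_max)²).
n_e·A·C_max = 0.35 × 4.45 × 0.0201 = 0.03131 kg/m.
D = 1.84²/(4π × 134 × 0.03131²) = 2.05 m²/day.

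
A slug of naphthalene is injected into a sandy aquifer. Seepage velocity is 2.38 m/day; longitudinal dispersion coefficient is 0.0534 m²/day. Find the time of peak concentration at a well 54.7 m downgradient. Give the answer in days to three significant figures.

23.0 days

For the 1D instantaneous-source solution, setting ∂C/∂t = 0 at fixed x gives v²t² + 2Dt − x² = 0, so t = (√(D² + v²x²) − D)/v².
√(D² + v²x²) = √(0.0534² + 2.38² × 54.7²) = 130.2; v² = 5.6644.
t = (130.2 − 0.0534)/5.6644 = 23.0 days (vs. the pure-advection estimate x/v = 23.0 d).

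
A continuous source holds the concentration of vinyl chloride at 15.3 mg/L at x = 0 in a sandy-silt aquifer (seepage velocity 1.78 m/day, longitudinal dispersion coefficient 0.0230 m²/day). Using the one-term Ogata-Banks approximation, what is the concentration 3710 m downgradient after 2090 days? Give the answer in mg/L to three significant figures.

13.0 mg/L

For a continuous step input, C/C₀ ≈ ½·erfc((x−vt)/(2√(Dt))).
vt = 1.78 × 2090 = 3720.2 m and 2√(Dt) = 2√(0.0230 × 2090) = 13.87 m.
Argument (x−vt)/(2√(Dt)) = (3710 − 3720.2)/13.87 = -0.7354; ½·erfc(-0.7354) = 0.8508.
C = 15.3 × 0.8508 = 13.0 mg/L.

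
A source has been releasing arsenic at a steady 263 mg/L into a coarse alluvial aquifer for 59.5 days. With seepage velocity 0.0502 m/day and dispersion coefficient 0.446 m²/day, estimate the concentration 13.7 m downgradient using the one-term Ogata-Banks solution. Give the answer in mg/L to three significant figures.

18.6 mg/L

For a continuous step input, C/C₀ ≈ ½·erfc((x−vt)/(2√(Dt))).
vt = 0.0502 × 59.5 = 2.9869 m and 2√(Dt) = 2√(0.446 × 59.5) = 10.30 m.
Argument (x−vt)/(2√(Dt)) = (13.7 − 2.9869)/10.30 = 1.040; ½·erfc(1.040) = 0.07068.
C = 263 × 0.07068 = 18.6 mg/L.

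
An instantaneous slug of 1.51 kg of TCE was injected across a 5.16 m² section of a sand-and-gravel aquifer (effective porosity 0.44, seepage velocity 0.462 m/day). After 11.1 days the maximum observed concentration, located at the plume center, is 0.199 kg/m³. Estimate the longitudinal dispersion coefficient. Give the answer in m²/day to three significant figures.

0.0801 m²/day

At the plume center C_max = M/(n_e·A·√(4πDt)), so D = M²/(4πt·(n_e·A·C_max)²).
n_e·A·C_max = 0.44 × 5.16 × 0.199 = 0.4518 kg/m.
D = 1.51²/(4π × 11.1 × 0.4518²) = 0.0801 m²/day.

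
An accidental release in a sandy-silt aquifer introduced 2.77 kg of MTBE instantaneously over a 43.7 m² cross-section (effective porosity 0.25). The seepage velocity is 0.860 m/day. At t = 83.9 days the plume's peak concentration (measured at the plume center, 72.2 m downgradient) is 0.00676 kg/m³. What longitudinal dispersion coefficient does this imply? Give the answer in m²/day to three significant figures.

1.33 m²/day

At the plume center C_max = M/(n_e·A·√(4πDt)), so D = M²/(4πt·(n_e·A·C_max)²).
n_e·A·C_max = 0.25 × 43.7 × 0.00676 = 0.07385 kg/m.
D = 2.77²/(4π × 83.9 × 0.07385²) = 1.33 m²/day.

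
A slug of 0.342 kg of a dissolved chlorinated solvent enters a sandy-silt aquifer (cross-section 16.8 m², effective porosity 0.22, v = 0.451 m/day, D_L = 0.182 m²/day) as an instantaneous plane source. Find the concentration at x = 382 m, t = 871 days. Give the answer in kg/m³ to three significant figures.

For an instantaneous plane source, C(x,t) = M/(n_e·A·√(4πDt)) · exp(−(x−vt)²/(4Dt)), with n_e·A the pore (flow) area.
Plume center vt = 0.451 × 871 = 392.821 m, so the well at 382 m is 10.821 m upgradient of the peak.
√(4πDt) = 44.63 m, giving peak height M/(n_e·A·√(4πDt)) = 0.342/(0.22 × 16.8 × 44.63) = 0.002073 kg/m³.
(x−vt)²/(4Dt) = (-10.821)²/(4 × 0.182 × 871) = 0.1847; exp(−0.1847) = 0.8314.
C = 0.002073 × 0.8314 = 0.00172 kg/m³.

0.00172 kg/m³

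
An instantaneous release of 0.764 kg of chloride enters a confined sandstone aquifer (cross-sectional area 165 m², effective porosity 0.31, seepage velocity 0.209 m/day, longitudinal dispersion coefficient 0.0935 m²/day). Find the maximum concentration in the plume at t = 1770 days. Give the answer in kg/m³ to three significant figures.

The peak of an instantaneous 1D plume sits at x = vt; there the Gaussian factor is 1 and C_max = M/(n_e·A·√(4πDt)), where n_e·A is the pore area the mass is dissolved in.
√(4πDt) = √(4π × 0.0935 × 1770) = 45.60 m, so C_max = 0.764/(0.31 × 165 × 45.60) = 0.000328 kg/m³.

0.000328 kg/m³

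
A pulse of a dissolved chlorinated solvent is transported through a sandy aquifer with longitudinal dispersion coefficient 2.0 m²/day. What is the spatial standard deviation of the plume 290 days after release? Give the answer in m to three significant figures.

34.1 m

Dispersive spreading gives a Gaussian with σ² = 2Dt; advection only shifts the center.
σ = √(2 × 2.0 × 290) = 34.1 m.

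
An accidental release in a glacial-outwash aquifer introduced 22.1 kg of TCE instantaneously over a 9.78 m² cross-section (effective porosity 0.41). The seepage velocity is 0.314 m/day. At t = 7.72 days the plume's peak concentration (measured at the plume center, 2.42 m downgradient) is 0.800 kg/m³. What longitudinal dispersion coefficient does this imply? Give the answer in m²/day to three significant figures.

0.489 m²/day

At the plume center C_max = M/(n_e·A·√(4πDt)), so D = M²/(4πt·(n_e·A·C_max)²).
n_e·A·C_max = 0.41 × 9.78 × 0.800 = 3.208 kg/m.
D = 22.1²/(4π × 7.72 × 3.208²) = 0.489 m²/day.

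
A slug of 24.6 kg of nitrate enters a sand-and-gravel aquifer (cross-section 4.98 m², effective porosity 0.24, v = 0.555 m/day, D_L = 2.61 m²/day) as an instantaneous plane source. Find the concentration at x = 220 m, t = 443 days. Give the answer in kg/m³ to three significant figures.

0.148 kg/m³

For an instantaneous plane source, C(x,t) = M/(n_e·A·√(4πDt)) · exp(−(x−vt)²/(4Dt)), with n_e·A the pore (flow) area.
Plume center vt = 0.555 × 443 = 245.865 m, so the well at 220 m is 25.865 m upgradient of the peak.
√(4πDt) = 120.5 m, giving peak height M/(n_e·A·√(4πDt)) = 24.6/(0.24 × 4.98 × 120.5) = 0.1708 kg/m³.
(x−vt)²/(4Dt) = (-25.865)²/(4 × 2.61 × 443) = 0.1447; exp(−0.1447) = 0.8653.
C = 0.1708 × 0.8653 = 0.148 kg/m³.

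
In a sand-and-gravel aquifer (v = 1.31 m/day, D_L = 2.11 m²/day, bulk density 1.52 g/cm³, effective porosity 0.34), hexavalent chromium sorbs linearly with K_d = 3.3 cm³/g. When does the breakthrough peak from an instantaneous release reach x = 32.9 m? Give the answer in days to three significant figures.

Retardation factor R = 1 + ρ_b·K_d/n = 1 + 1.52 × 3.3/0.34 = 15.75.
Sorption retards both mechanisms: v_R = v/R = 0.08317 m/day, D_R = D/R = 0.1340 m²/day.
Peak time from v_R²t² + 2D_R t − x² = 0: t = (√(D_R² + v_R²x²) − D_R)/v_R².
√(D_R² + v_R²x²) = √(0.1340² + 0.08317² × 32.9²) = 2.740; v_R² = 0.006917.
t = (2.740 − 0.1340)/0.006917 = 377 days.

377 days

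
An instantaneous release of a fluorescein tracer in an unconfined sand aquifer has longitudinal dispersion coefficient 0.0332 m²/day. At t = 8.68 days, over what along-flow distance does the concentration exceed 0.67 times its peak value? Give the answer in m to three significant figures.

The plume is Gaussian with σ = √(2Dt) = √(2 × 0.0332 × 8.68) = 0.7592 m.
C/C_peak = exp(−Δx²/(2σ²)) = 0.67 ⇒ Δx = σ·√(−2 ln 0.67) = 0.7592 × 0.8950 = 0.6795 m.
Width = 2Δx = 1.36 m.

1.36 m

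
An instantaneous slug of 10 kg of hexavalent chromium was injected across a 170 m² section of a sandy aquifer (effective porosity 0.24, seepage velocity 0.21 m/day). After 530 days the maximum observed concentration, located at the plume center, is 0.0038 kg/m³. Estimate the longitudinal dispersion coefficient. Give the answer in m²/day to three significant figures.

0.625 m²/day

At the plume center C_max = M/(n_e·A·√(4πDt)), so D = M²/(4πt·(n_e·A·C_max)²).
n_e·A·C_max = 0.24 × 170 × 0.0038 = 0.1550 kg/m.
D = 10²/(4π × 530 × 0.1550²) = 0.625 m²/day.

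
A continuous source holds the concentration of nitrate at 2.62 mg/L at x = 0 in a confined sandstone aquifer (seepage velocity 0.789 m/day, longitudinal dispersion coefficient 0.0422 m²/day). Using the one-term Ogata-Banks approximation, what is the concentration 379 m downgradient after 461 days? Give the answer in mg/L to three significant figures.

For a continuous step input, C/C₀ ≈ ½·erfc((x−vt)/(2√(Dt))).
vt = 0.789 × 461 = 363.729 m and 2√(Dt) = 2√(0.0422 × 461) = 8.821 m.
Argument (x−vt)/(2√(Dt)) = (379 − 363.729)/8.821 = 1.731; ½·erfc(1.731) = 0.007183.
C = 2.62 × 0.007183 = 0.0188 mg/L.

0.0188 mg/L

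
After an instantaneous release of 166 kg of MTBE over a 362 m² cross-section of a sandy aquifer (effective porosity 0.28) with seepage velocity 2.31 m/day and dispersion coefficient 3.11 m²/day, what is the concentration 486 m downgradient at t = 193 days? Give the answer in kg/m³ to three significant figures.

For an instantaneous plane source, C(x,t) = M/(n_e·A·√(4πDt)) · exp(−(x−vt)²/(4Dt)), with n_e·A the pore (flow) area.
Plume center vt = 2.31 × 193 = 445.83 m, so the well at 486 m is 40.17 m downgradient of the peak.
√(4πDt) = 86.85 m, giving peak height M/(n_e·A·√(4πDt)) = 166/(0.28 × 362 × 86.85) = 0.01886 kg/m³.
(x−vt)²/(4Dt) = (40.17)²/(4 × 3.11 × 193) = 0.6721; exp(−0.6721) = 0.5106.
C = 0.01886 × 0.5106 = 0.00963 kg/m³.

0.00963 kg/m³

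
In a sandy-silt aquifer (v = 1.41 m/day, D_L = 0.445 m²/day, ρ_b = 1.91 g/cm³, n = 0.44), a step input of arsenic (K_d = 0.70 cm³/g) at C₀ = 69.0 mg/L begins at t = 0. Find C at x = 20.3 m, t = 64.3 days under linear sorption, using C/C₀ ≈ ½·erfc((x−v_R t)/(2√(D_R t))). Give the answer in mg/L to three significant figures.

Retardation factor R = 1 + ρ_b·K_d/n = 1 + 1.91 × 0.70/0.44 = 4.039.
Sorption retards both mechanisms: v_R = v/R = 0.3491 m/day, D_R = D/R = 0.1102 m²/day.
v_R·t = 0.3491 × 64.3 = 22.44713 m; 2√(D_R t) = 5.324 m; argument = (20.3 − 22.44713)/5.324 = -0.4033.
C = C₀ × ½·erfc(-0.4033) = 69.0 × 0.7158 = 49.4 mg/L.

49.4 mg/L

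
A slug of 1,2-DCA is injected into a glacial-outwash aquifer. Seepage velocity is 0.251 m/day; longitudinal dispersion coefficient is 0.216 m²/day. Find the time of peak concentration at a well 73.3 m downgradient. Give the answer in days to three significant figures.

For the 1D instantaneous-source solution, setting ∂C/∂t = 0 at fixed x gives v²t² + 2Dt − x² = 0, so t = (√(D² + v²x²) − D)/v².
√(D² + v²x²) = √(0.216² + 0.251² × 73.3²) = 18.40; v² = 0.063001.
t = (18.40 − 0.216)/0.063001 = 289 days (vs. the pure-advection estimate x/v = 292 d).

289 days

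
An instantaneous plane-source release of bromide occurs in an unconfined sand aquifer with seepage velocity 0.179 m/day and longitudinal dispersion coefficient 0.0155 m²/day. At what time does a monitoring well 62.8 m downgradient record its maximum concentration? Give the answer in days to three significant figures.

For the 1D instantaneous-source solution, setting ∂C/∂t = 0 at fixed x gives v²t² + 2Dt − x² = 0, so t = (√(D² + v²x²) − D)/v².
√(D² + v²x²) = √(0.0155² + 0.179² × 62.8²) = 11.24; v² = 0.032041.
t = (11.24 − 0.0155)/0.032041 = 350 days (vs. the pure-advection estimate x/v = 351 d).

350 days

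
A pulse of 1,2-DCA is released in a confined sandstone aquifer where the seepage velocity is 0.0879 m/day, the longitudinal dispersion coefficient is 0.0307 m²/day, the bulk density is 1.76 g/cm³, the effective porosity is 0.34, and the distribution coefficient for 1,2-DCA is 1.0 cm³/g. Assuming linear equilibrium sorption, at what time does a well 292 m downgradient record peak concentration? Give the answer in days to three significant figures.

Retardation factor R = 1 + ρ_b·K_d/n = 1 + 1.76 × 1.0/0.34 = 6.176.
Sorption retards both mechanisms: v_R = v/R = 0.01423 m/day, D_R = D/R = 0.004971 m²/day.
Peak time from v_R²t² + 2D_R t − x² = 0: t = (√(D_R² + v_R²x²) − D_R)/v_R².
√(D_R² + v_R²x²) = √(0.004971² + 0.01423² × 292²) = 4.155; v_R² = 0.0002025.
t = (4.155 − 0.004971)/0.0002025 = 20500 days.

20500 days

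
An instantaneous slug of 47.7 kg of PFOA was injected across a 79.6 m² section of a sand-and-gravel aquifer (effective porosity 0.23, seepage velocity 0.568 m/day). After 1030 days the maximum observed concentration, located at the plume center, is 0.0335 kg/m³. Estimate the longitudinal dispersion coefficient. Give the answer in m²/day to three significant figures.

0.467 m²/day

At the plume center C_max = M/(n_e·A·√(4πDt)), so D = M²/(4πt·(n_e·A·C_max)²).
n_e·A·C_max = 0.23 × 79.6 × 0.0335 = 0.6133 kg/m.
D = 47.7²/(4π × 1030 × 0.6133²) = 0.467 m²/day.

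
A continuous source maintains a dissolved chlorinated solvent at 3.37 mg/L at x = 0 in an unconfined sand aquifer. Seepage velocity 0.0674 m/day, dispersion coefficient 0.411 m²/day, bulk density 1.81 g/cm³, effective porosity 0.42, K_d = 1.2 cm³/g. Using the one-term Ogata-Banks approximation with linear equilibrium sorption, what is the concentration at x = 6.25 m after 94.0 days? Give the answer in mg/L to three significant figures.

0.236 mg/L

Retardation factor R = 1 + ρ_b·K_d/n = 1 + 1.81 × 1.2/0.42 = 6.171.
Sorption retards both mechanisms: v_R = v/R = 0.01092 m/day, D_R = D/R = 0.06660 m²/day.
v_R·t = 0.01092 × 94.0 = 1.02648 m; 2√(D_R t) = 5.004 m; argument = (6.25 − 1.02648)/5.004 = 1.044.
C = C₀ × ½·erfc(1.044) = 3.37 × 0.06991 = 0.236 mg/L.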